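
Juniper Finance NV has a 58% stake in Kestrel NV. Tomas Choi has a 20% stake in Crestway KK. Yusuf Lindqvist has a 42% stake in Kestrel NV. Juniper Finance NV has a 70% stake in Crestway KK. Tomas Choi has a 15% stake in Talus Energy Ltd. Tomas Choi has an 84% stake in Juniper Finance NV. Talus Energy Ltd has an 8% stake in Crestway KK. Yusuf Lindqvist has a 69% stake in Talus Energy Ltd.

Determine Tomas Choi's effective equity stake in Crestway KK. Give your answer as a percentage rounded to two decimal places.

80.00%

Tomas reaches Crestway along 3 paths.
Via Talus: 15% × 8% = 1.2%.
Direct stake: 20% = 20%.
Via Juniper: 84% × 70% = 58.8%.
Total: 1.2% + 20% + 58.8% = 80%.
Rounded: 80.00%.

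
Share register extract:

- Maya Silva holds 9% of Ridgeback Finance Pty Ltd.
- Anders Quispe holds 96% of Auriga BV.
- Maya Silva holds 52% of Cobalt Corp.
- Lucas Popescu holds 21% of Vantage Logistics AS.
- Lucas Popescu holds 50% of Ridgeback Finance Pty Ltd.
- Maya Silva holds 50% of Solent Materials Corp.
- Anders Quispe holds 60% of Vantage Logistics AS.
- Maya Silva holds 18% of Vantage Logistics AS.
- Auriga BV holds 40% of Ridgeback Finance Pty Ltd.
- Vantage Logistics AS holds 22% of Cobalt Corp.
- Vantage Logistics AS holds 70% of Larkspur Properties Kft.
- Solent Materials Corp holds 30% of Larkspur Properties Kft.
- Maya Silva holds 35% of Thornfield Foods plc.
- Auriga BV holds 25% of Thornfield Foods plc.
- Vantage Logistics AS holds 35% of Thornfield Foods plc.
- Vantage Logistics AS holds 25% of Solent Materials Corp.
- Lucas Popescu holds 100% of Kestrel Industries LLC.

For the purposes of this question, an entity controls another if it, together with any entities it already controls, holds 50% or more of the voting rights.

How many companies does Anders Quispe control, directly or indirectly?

Anders holds 60% of Vantage, so Anders controls Vantage.
Anders holds 96% of Auriga, so Anders controls Auriga.
Vantage and Auriga together hold 35% + 25% = 60% of Thornfield, so Anders controls Thornfield.
Vantage holds 70% of Larkspur, so Anders controls Larkspur.
No other company's threshold is met.
Anders controls 4 companies.

4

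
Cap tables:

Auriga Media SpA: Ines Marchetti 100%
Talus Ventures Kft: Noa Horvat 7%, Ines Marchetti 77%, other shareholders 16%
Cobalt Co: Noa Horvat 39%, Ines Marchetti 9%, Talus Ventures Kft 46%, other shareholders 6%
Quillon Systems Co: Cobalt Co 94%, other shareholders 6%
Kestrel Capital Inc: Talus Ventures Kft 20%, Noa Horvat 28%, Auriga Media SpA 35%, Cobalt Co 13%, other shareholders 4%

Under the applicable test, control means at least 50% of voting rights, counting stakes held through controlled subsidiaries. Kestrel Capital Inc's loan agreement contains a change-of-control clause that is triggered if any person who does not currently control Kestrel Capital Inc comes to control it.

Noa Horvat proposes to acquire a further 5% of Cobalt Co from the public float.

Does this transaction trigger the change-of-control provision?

The purchase changes only Noa's holdings, so Noa is the only person who could newly come to control Kestrel.
Noa's largest direct stake is 39% in Cobalt, which does not meet the threshold, so Noa controls no company.
In Kestrel, Noa's side holds only 28%, not ≥ 50%.
So before the transaction, Noa does not control Kestrel.
After the purchase, Noa's direct stake in Cobalt rises to 39% + 5% = 44%.
Noa's side now holds 44% of Cobalt, not ≥ 50%, so Noa still does not control Cobalt.
After the transaction, Noa's side holds 28% of Kestrel, not ≥ 50%, so Noa still does not control Kestrel.
No new person acquires control, so the clause is not triggered.

No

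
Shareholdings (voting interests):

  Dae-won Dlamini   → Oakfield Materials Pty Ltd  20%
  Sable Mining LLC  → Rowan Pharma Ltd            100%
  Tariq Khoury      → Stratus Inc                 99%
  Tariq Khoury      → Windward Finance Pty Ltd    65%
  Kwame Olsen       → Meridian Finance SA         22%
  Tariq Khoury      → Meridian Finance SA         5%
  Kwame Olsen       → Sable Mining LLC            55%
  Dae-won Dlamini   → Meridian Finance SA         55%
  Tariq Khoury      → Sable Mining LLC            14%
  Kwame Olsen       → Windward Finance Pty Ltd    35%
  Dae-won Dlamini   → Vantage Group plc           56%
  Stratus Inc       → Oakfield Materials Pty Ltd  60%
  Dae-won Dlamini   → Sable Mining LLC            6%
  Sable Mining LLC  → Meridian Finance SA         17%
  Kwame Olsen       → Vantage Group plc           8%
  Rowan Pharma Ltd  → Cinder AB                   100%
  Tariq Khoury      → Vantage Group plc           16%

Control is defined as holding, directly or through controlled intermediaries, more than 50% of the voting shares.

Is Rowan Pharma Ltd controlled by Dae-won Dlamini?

Dae-won holds 56% of Vantage, so Dae-won controls Vantage.
Dae-won holds 55% of Meridian, so Dae-won controls Meridian.
Neither Dae-won nor any entity Dae-won controls holds any voting interest in Rowan.
So Dae-won does not control Rowan.

No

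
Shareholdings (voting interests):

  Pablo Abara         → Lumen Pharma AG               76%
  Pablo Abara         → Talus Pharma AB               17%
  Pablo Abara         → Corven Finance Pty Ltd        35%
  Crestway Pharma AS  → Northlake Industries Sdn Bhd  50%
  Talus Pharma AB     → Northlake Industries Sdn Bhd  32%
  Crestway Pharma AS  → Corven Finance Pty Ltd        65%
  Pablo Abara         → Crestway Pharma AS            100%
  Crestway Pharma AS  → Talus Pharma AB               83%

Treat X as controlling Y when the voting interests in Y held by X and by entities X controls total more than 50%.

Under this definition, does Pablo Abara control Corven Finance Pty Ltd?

Yes

Pablo holds 100% of Crestway, so Pablo controls Crestway.
Crestway and Pablo together hold 65% + 35% = 100% of Corven, so Pablo controls Corven.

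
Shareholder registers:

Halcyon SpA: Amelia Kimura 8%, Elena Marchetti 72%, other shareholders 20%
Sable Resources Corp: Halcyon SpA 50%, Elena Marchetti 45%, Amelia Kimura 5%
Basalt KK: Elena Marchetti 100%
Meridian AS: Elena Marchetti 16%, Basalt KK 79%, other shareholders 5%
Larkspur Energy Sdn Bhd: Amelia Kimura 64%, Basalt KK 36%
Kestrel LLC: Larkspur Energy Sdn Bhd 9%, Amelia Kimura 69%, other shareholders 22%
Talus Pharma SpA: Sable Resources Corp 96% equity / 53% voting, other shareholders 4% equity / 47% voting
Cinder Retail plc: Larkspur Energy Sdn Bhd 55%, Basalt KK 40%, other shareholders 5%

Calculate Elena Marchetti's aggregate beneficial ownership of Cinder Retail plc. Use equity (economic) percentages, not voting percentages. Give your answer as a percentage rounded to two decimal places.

Elena reaches Cinder along 2 paths.
Via Basalt → Larkspur: 100% × 36% × 55% = 19.8%.
Via Basalt: 100% × 40% = 40%.
Total: 19.8% + 40% = 59.8%.
Rounded: 59.80%.

59.80%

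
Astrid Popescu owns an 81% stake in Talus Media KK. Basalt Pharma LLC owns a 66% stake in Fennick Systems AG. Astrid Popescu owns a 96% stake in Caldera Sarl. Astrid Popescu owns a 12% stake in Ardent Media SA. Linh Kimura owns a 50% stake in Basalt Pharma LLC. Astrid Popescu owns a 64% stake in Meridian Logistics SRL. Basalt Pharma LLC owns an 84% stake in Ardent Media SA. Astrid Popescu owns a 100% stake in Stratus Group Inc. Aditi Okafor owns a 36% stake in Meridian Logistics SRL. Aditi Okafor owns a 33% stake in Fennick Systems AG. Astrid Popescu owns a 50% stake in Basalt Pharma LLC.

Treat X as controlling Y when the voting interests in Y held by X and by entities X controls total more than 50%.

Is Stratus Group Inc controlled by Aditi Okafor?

No

Aditi's largest direct stake is 36% in Meridian, which does not meet the threshold, so Aditi controls no company.
Neither Aditi nor any entity Aditi controls holds any voting interest in Stratus.
So Aditi does not control Stratus.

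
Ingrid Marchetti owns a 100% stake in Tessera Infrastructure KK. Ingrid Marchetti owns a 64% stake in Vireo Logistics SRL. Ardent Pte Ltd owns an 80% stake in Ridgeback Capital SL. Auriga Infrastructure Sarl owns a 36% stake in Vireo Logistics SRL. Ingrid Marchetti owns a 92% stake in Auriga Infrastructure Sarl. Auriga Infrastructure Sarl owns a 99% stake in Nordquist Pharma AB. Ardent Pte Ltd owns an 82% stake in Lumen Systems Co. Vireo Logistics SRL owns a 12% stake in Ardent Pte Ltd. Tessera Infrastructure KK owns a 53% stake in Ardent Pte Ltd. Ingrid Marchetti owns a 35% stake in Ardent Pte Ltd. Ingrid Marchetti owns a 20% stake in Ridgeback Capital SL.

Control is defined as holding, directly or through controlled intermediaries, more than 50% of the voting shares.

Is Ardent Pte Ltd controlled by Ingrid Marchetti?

Yes

Ingrid holds 92% of Auriga, so Ingrid controls Auriga.
Ingrid and Auriga together hold 64% + 36% = 100% of Vireo, so Ingrid controls Vireo.
Ingrid holds 100% of Tessera, so Ingrid controls Tessera.
Ingrid and Vireo and Tessera together hold 35% + 12% + 53% = 100% of Ardent, so Ingrid controls Ardent.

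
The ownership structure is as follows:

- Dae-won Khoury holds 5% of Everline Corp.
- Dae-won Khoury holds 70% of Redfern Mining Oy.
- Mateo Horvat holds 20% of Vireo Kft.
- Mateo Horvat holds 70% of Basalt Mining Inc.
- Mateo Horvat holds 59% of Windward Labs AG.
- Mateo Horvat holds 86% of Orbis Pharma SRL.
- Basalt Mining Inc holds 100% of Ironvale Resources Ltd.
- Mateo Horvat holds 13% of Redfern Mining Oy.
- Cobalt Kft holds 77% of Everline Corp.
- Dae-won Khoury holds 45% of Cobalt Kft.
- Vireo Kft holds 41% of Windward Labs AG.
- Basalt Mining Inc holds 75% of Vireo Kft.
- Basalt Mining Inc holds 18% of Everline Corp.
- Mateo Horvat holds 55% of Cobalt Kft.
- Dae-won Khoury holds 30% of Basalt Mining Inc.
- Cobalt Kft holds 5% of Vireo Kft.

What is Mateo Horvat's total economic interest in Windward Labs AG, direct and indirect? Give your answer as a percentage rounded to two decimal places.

Mateo reaches Windward along 4 paths.
Direct stake: 59% = 59%.
Via Cobalt → Vireo: 55% × 5% × 41% = 1.1275%.
Via Vireo: 20% × 41% = 8.2%.
Via Basalt → Vireo: 70% × 75% × 41% = 21.525%.
Total: 59% + 1.1275% + 8.2% + 21.525% = 89.8525%.
Rounded: 89.85%.

89.85%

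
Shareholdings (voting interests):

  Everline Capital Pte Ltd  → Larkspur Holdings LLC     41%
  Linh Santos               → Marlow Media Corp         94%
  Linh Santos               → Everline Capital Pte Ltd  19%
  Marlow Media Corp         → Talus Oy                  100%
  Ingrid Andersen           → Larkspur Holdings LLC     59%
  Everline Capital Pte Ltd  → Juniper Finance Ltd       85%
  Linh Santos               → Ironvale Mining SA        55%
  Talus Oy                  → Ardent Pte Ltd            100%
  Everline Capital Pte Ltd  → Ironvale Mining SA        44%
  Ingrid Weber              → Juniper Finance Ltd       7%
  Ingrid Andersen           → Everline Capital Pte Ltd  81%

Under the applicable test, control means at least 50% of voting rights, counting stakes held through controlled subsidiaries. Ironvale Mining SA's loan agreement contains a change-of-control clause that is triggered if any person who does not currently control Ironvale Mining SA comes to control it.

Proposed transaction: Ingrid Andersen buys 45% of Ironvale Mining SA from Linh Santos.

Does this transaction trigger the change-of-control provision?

Yes

The purchase adds only to Ingrid Andersen's holdings (Linh's stake shrinks), so Ingrid Andersen is the only person who could newly come to control Ironvale.
Ingrid Andersen holds 81% of Everline, so Ingrid Andersen controls Everline.
Ingrid Andersen and Everline together hold 59% + 41% = 100% of Larkspur, so Ingrid Andersen controls Larkspur.
Everline holds 85% of Juniper, so Ingrid Andersen controls Juniper.
In Ironvale, Ingrid Andersen's side holds only 44%, not ≥ 50%.
So before the transaction, Ingrid Andersen does not control Ironvale.
After the purchase, Ingrid Andersen holds 45% of Ironvale directly, and Linh's stake falls to 10%.
Everline and Ingrid Andersen together hold 44% + 45% = 89% of Ironvale, so Ingrid Andersen controls Ironvale.
Ingrid Andersen did not control Ironvale before and does after, so the clause is triggered.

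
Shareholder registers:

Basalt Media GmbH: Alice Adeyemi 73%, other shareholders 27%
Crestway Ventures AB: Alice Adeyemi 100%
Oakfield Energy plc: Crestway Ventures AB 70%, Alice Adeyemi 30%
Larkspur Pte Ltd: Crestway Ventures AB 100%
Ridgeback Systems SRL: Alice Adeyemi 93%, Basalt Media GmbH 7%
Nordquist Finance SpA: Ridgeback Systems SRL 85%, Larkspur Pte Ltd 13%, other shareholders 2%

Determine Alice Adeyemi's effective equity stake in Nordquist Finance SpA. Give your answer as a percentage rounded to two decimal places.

96.39%

Alice reaches Nordquist along 3 paths.
Via Ridgeback: 93% × 85% = 79.05%.
Via Basalt → Ridgeback: 73% × 7% × 85% = 4.3435%.
Via Crestway → Larkspur: 100% × 100% × 13% = 13%.
Total: 79.05% + 4.3435% + 13% = 96.3935%.
Rounded: 96.39%.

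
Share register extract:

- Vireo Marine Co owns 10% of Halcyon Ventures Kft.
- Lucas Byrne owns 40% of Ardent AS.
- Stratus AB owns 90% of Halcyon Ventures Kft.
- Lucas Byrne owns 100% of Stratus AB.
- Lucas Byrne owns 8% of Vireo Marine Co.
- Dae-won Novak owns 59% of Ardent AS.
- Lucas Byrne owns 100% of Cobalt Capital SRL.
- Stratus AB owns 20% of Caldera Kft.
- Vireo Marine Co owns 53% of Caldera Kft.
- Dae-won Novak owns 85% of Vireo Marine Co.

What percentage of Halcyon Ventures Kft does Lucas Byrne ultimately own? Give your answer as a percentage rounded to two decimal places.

90.80%

Lucas reaches Halcyon along 2 paths.
Via Vireo: 8% × 10% = 0.8%.
Via Stratus: 100% × 90% = 90%.
Total: 0.8% + 90% = 90.8%.
Rounded: 90.80%.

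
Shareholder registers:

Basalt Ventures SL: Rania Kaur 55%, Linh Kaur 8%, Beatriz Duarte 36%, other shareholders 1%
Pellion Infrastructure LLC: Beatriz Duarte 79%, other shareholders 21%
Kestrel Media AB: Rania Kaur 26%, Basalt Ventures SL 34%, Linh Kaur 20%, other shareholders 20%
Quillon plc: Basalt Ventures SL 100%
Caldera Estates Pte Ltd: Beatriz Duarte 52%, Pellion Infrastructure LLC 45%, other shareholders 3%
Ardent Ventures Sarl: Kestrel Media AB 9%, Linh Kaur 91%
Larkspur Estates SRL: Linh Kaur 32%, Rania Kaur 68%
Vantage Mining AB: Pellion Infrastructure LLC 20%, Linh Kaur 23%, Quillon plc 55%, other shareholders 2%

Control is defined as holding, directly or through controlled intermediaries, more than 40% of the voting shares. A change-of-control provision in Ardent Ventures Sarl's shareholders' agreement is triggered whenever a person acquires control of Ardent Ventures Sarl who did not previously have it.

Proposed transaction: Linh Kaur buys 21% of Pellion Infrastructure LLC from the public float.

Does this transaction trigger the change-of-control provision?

No

The purchase changes only Linh's holdings, so Linh is the only person who could newly come to control Ardent.
Linh holds 91% of Ardent, so Linh controls Ardent.
So Linh already controls Ardent before the transaction.
After the purchase, Linh holds 21% of Pellion directly.
Linh controlled Ardent already, so this is not a new person acquiring control; every other person's position is unchanged or reduced.
No new person acquires control, so the clause is not triggered.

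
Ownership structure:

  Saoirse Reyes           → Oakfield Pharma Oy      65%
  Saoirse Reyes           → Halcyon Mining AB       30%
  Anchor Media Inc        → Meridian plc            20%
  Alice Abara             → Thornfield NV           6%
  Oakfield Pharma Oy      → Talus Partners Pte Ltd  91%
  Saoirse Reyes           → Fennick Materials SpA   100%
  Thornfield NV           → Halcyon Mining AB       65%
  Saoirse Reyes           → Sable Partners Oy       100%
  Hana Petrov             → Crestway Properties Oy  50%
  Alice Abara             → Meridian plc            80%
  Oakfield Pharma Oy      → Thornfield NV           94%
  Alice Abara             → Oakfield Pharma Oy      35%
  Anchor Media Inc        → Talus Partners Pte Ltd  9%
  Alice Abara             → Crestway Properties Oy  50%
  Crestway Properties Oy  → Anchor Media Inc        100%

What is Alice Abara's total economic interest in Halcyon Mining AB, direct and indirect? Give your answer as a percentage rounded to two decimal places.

Alice reaches Halcyon along 2 paths.
Via Thornfield: 6% × 65% = 3.9%.
Via Oakfield → Thornfield: 35% × 94% × 65% = 21.385%.
Total: 3.9% + 21.385% = 25.285%.
Rounded: 25.29%.

25.29%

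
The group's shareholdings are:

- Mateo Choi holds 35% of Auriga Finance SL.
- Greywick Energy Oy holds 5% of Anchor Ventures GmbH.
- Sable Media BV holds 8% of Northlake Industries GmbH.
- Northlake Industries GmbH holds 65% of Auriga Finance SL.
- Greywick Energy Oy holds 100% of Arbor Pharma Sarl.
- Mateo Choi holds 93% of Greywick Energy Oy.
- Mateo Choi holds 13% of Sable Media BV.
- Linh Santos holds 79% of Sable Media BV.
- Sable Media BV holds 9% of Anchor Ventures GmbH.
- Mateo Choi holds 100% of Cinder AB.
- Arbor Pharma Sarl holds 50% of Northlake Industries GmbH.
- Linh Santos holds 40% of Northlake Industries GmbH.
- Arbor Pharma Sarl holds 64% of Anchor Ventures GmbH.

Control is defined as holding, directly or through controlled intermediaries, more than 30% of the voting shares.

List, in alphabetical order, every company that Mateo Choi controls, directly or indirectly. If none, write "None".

Anchor Ventures GmbH, Arbor Pharma Sarl, Auriga Finance SL, Cinder AB, Greywick Energy Oy, Northlake Industries GmbH

Mateo holds 93% of Greywick, so Mateo controls Greywick.
Greywick holds 100% of Arbor, so Mateo controls Arbor.
Greywick and Arbor together hold 5% + 64% = 69% of Anchor, so Mateo controls Anchor.
Arbor holds 50% of Northlake, so Mateo controls Northlake.
Mateo holds 100% of Cinder, so Mateo controls Cinder.
Mateo and Northlake together hold 35% + 65% = 100% of Auriga, so Mateo controls Auriga.
No other company's threshold is met.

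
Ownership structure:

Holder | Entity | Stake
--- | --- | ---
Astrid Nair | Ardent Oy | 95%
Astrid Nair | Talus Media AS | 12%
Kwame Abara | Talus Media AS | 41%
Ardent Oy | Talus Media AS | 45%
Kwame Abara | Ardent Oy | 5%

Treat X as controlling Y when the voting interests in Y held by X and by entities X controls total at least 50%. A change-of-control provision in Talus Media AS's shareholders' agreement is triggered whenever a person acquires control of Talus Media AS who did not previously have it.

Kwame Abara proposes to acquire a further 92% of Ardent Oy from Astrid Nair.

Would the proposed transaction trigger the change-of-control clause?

Yes

The purchase adds only to Kwame's holdings (Astrid's stake shrinks), so Kwame is the only person who could newly come to control Talus.
Kwame's largest direct stake is 41% in Talus, which does not meet the threshold, so Kwame controls no company.
In Talus, Kwame's side holds only 41%, not ≥ 50%.
So before the transaction, Kwame does not control Talus.
After the purchase, Kwame's direct stake in Ardent rises to 5% + 92% = 97%, and Astrid's stake falls to 3%.
Kwame holds 97% of Ardent, so Kwame controls Ardent.
Ardent and Kwame together hold 45% + 41% = 86% of Talus, so Kwame controls Talus.
Kwame did not control Talus before and does after, so the clause is triggered.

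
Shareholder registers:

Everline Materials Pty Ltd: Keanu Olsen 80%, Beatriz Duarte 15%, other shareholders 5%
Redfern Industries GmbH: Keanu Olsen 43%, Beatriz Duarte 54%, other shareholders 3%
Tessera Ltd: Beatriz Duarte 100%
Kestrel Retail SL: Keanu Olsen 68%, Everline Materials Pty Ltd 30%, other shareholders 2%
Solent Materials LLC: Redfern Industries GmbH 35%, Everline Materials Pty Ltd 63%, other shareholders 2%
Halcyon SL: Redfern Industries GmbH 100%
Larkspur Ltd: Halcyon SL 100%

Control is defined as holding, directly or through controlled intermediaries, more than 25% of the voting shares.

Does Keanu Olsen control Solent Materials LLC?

Yes

Keanu holds 80% of Everline, so Keanu controls Everline.
Keanu holds 43% of Redfern, so Keanu controls Redfern.
Redfern and Everline together hold 35% + 63% = 98% of Solent, so Keanu controls Solent.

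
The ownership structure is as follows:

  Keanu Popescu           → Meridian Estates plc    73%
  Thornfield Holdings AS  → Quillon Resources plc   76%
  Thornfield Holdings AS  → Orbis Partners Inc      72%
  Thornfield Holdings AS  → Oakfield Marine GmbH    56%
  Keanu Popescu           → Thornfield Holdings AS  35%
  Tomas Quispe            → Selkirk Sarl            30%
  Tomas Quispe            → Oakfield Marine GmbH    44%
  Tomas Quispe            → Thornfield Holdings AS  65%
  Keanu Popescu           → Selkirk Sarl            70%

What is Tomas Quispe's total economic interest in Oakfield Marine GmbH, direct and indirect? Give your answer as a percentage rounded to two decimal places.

Tomas reaches Oakfield along 2 paths.
Via Thornfield: 65% × 56% = 36.4%.
Direct stake: 44% = 44%.
Total: 36.4% + 44% = 80.4%.
Rounded: 80.40%.

80.40%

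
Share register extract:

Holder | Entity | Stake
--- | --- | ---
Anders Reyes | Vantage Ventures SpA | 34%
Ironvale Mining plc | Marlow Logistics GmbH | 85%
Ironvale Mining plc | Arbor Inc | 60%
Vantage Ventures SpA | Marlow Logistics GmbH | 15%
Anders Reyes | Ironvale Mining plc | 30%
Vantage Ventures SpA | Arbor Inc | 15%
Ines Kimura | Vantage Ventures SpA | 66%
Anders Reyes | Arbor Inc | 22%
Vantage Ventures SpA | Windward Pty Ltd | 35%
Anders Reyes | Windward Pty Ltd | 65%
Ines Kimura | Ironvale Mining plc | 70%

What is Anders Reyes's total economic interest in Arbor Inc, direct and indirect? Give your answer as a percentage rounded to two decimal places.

Anders reaches Arbor along 3 paths.
Via Vantage: 34% × 15% = 5.1%.
Via Ironvale: 30% × 60% = 18%.
Direct stake: 22% = 22%.
Total: 5.1% + 18% + 22% = 45.1%.
Rounded: 45.10%.

45.10%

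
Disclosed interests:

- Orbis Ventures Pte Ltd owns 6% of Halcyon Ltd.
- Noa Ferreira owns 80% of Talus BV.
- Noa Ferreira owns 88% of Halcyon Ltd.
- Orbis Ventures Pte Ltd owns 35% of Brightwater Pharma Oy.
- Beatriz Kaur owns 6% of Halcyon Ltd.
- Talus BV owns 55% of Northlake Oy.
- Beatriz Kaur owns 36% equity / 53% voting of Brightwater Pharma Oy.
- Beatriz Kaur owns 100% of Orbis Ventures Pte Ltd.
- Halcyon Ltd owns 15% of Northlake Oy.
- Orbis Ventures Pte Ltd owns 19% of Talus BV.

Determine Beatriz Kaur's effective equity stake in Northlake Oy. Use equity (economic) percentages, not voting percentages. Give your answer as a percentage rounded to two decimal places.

12.25%

Beatriz reaches Northlake along 3 paths.
Via Orbis → Halcyon: 100% × 6% × 15% = 0.9%.
Via Halcyon: 6% × 15% = 0.9%.
Via Orbis → Talus: 100% × 19% × 55% = 10.45%.
Total: 0.9% + 0.9% + 10.45% = 12.25%.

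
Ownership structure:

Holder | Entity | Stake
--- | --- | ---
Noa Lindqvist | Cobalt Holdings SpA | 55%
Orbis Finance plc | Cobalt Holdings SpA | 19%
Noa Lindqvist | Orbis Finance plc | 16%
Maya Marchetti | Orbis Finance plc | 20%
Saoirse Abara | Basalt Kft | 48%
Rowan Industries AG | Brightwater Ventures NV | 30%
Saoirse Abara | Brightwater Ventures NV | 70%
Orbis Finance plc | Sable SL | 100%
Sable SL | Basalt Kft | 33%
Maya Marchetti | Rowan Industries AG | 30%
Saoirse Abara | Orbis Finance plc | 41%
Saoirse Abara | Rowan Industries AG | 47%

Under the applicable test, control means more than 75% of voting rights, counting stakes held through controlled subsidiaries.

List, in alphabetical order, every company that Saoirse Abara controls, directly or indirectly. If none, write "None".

Saoirse's largest direct stake is 70% in Brightwater, which does not meet the threshold.

None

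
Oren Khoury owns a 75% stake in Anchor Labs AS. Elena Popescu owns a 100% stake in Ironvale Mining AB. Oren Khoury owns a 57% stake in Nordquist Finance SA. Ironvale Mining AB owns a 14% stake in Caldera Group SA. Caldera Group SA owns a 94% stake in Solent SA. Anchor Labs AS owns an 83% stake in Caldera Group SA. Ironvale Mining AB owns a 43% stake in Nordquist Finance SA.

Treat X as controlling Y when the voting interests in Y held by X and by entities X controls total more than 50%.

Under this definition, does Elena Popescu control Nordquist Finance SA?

Elena holds 100% of Ironvale, so Elena controls Ironvale.
In Nordquist, Elena's side holds only 43%, not > 50%.
So Elena does not control Nordquist.

No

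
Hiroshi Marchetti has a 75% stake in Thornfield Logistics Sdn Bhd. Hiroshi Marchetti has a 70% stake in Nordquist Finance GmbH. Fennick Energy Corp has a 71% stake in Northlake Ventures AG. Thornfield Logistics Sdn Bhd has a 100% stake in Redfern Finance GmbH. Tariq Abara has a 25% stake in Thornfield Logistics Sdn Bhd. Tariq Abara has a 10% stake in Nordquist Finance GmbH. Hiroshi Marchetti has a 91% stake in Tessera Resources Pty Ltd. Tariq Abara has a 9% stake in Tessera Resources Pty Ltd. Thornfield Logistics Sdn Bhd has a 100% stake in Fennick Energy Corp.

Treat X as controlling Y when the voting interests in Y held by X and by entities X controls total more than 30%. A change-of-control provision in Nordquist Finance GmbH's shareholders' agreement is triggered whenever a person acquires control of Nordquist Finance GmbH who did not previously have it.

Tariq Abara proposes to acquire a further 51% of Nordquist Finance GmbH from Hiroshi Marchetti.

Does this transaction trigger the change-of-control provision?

Yes

The purchase adds only to Tariq's holdings (Hiroshi's stake shrinks), so Tariq is the only person who could newly come to control Nordquist.
Tariq's largest direct stake is 25% in Thornfield, which does not meet the threshold, so Tariq controls no company.
In Nordquist, Tariq's side holds only 10%, not > 30%.
So before the transaction, Tariq does not control Nordquist.
After the purchase, Tariq's direct stake in Nordquist rises to 10% + 51% = 61%, and Hiroshi's stake falls to 19%.
Tariq holds 61% of Nordquist, so Tariq controls Nordquist.
Tariq did not control Nordquist before and does after, so the clause is triggered.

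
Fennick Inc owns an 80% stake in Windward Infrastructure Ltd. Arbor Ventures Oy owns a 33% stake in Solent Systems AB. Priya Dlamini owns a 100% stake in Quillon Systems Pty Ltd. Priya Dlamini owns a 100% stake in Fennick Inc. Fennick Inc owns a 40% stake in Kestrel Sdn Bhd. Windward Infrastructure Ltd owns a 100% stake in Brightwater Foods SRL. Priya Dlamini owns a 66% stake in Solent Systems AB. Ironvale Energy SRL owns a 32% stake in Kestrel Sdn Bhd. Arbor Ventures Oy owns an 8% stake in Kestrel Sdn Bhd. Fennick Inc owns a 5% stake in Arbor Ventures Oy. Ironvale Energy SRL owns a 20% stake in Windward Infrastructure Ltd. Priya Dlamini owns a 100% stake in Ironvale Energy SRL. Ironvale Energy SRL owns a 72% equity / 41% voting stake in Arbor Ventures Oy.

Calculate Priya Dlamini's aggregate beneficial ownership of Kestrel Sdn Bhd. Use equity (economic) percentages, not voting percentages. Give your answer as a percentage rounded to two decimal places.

Priya reaches Kestrel along 4 paths.
Via Ironvale → Arbor: 100% × 72% × 8% = 5.76%.
Via Fennick → Arbor: 100% × 5% × 8% = 0.4%.
Via Fennick: 100% × 40% = 40%.
Via Ironvale: 100% × 32% = 32%.
Total: 5.76% + 0.4% + 40% + 32% = 78.16%.

78.16%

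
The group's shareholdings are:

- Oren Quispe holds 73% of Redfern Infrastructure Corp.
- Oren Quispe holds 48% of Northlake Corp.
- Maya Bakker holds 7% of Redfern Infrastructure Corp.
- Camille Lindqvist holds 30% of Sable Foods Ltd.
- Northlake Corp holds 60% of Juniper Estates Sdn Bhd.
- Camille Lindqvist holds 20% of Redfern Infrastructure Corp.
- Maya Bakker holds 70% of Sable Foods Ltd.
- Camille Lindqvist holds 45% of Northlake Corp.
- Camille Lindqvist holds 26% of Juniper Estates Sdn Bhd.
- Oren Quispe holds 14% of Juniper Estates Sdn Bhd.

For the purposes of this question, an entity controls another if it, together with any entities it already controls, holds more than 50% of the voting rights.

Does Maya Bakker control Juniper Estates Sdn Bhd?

No

Maya holds 70% of Sable, so Maya controls Sable.
Neither Maya nor any entity Maya controls holds any voting interest in Juniper.
So Maya does not control Juniper.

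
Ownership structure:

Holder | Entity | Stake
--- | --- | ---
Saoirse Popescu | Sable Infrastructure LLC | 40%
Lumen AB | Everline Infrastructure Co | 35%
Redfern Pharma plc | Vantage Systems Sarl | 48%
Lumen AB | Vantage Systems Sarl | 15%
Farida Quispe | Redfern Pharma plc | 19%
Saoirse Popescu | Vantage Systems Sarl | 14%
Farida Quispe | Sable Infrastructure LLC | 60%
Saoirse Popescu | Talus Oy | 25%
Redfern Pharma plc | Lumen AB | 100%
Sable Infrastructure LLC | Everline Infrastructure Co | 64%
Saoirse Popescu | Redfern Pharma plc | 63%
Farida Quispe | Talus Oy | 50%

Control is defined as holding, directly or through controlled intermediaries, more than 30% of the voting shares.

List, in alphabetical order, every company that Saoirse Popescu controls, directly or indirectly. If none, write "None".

Everline Infrastructure Co, Lumen AB, Redfern Pharma plc, Sable Infrastructure LLC, Vantage Systems Sarl

Saoirse holds 63% of Redfern, so Saoirse controls Redfern.
Saoirse holds 40% of Sable, so Saoirse controls Sable.
Redfern holds 100% of Lumen, so Saoirse controls Lumen.
Sable and Lumen together hold 64% + 35% = 99% of Everline, so Saoirse controls Everline.
Redfern and Saoirse and Lumen together hold 48% + 14% + 15% = 77% of Vantage, so Saoirse controls Vantage.
No other company's threshold is met.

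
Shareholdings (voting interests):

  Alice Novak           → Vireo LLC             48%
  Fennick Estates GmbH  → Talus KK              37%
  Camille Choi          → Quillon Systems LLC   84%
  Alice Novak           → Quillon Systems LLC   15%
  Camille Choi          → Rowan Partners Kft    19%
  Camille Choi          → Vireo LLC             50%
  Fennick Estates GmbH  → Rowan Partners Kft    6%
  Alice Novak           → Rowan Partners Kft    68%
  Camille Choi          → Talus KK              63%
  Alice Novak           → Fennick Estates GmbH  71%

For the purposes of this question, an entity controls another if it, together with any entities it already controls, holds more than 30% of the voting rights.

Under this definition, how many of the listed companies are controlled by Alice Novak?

Alice holds 71% of Fennick, so Alice controls Fennick.
Fennick holds 37% of Talus, so Alice controls Talus.
Alice holds 48% of Vireo, so Alice controls Vireo.
Alice and Fennick together hold 68% + 6% = 74% of Rowan, so Alice controls Rowan.
No other company's threshold is met.
Alice controls 4 companies.

4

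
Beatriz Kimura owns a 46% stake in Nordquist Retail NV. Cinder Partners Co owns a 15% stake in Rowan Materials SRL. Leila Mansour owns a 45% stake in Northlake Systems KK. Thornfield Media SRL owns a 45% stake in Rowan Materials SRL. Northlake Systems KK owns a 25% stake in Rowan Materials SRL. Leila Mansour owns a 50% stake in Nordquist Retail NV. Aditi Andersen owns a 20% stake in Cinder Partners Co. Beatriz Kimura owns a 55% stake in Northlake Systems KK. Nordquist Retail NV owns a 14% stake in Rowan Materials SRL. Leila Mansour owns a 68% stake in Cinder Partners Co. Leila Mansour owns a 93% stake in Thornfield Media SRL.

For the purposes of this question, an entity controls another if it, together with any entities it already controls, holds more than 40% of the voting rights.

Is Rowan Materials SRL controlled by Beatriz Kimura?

No

Beatriz holds 55% of Northlake, so Beatriz controls Northlake.
Beatriz holds 46% of Nordquist, so Beatriz controls Nordquist.
In Rowan, Beatriz's side holds only 14% + 25% = 39%, not > 40%.
So Beatriz does not control Rowan.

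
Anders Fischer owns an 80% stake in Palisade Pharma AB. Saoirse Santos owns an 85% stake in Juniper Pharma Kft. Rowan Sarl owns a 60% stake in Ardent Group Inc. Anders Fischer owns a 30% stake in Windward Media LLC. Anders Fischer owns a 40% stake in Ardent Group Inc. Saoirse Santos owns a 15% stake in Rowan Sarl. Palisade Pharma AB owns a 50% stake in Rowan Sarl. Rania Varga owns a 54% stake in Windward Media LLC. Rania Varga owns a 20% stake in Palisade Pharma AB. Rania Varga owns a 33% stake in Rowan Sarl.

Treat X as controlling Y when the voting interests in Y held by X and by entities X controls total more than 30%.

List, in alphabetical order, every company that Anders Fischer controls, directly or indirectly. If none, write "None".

Ardent Group Inc, Palisade Pharma AB, Rowan Sarl

Anders holds 80% of Palisade, so Anders controls Palisade.
Palisade holds 50% of Rowan, so Anders controls Rowan.
Anders and Rowan together hold 40% + 60% = 100% of Ardent, so Anders controls Ardent.
No other company's threshold is met.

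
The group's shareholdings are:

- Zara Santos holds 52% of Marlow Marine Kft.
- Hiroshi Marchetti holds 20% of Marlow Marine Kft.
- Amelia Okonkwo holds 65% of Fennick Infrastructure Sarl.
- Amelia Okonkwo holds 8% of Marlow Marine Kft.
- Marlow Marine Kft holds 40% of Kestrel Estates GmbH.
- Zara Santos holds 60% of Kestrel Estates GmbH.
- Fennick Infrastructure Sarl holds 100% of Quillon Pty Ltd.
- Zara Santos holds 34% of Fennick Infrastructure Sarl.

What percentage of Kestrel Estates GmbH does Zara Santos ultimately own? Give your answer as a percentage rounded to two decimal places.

80.80%

Zara reaches Kestrel along 2 paths.
Via Marlow: 52% × 40% = 20.8%.
Direct stake: 60% = 60%.
Total: 20.8% + 60% = 80.8%.
Rounded: 80.80%.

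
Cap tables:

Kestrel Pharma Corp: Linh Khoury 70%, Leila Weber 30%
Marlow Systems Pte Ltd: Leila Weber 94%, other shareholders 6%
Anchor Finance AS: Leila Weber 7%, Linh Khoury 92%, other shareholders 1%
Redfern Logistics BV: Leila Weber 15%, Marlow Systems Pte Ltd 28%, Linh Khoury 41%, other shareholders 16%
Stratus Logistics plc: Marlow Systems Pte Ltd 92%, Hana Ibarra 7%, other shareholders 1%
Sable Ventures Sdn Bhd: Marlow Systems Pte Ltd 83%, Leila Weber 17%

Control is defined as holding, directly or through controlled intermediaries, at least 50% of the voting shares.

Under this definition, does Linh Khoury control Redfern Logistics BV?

Linh holds 70% of Kestrel, so Linh controls Kestrel.
Linh holds 92% of Anchor, so Linh controls Anchor.
In Redfern, Linh's side holds only 41%, not ≥ 50%.
So Linh does not control Redfern.

No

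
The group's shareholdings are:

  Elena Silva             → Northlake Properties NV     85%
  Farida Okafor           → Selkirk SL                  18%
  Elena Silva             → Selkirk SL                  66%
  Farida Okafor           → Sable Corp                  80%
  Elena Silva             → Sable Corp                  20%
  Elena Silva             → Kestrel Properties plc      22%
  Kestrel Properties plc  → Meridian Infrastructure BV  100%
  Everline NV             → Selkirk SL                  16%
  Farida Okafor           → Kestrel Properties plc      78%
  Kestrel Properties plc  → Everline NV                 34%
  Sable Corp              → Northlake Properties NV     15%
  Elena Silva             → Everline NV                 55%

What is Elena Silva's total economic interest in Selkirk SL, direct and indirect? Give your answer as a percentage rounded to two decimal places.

Elena reaches Selkirk along 3 paths.
Direct stake: 66% = 66%.
Via Everline: 55% × 16% = 8.8%.
Via Kestrel → Everline: 22% × 34% × 16% = 1.1968%.
Total: 66% + 8.8% + 1.1968% = 75.9968%.
Rounded: 76.00%.

76.00%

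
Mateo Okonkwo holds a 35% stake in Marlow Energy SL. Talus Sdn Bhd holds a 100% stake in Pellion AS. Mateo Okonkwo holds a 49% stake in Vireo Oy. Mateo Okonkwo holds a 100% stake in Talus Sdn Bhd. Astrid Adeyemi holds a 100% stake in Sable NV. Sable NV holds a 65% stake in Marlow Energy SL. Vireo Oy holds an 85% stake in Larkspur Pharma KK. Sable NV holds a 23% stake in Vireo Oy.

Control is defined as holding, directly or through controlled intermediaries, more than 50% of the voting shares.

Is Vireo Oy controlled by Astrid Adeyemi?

No

Astrid holds 100% of Sable, so Astrid controls Sable.
Sable holds 65% of Marlow, so Astrid controls Marlow.
In Vireo, Astrid's side holds only 23%, not > 50%.
So Astrid does not control Vireo.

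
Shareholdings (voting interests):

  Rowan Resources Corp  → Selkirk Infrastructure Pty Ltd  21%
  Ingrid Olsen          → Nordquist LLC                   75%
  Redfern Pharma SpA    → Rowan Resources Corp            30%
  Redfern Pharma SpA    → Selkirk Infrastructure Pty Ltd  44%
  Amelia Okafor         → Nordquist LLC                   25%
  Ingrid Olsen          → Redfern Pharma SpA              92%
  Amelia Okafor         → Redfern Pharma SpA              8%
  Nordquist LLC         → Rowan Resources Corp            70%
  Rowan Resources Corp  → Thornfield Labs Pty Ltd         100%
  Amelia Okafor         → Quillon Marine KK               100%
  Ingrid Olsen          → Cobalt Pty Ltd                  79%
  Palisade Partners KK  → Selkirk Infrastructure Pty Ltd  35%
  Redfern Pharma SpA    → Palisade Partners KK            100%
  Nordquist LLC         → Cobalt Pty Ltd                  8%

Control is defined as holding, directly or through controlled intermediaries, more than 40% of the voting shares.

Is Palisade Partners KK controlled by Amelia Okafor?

No

Amelia holds 100% of Quillon, so Amelia controls Quillon.
Neither Amelia nor any entity Amelia controls holds any voting interest in Palisade.
So Amelia does not control Palisade.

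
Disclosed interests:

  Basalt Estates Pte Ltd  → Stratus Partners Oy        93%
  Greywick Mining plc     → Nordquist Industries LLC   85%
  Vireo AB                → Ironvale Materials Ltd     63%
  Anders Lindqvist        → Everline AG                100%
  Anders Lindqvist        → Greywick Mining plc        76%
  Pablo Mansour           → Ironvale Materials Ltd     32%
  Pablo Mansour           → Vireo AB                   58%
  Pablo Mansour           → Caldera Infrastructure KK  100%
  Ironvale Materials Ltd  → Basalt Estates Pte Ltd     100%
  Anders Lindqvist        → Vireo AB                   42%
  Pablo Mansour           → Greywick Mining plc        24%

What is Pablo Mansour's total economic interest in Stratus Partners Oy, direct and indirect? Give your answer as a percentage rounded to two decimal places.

Pablo reaches Stratus along 2 paths.
Via Ironvale → Basalt: 32% × 100% × 93% = 29.76%.
Via Vireo → Ironvale → Basalt: 58% × 63% × 100% × 93% = 33.9822%.
Total: 29.76% + 33.9822% = 63.7422%.
Rounded: 63.74%.

63.74%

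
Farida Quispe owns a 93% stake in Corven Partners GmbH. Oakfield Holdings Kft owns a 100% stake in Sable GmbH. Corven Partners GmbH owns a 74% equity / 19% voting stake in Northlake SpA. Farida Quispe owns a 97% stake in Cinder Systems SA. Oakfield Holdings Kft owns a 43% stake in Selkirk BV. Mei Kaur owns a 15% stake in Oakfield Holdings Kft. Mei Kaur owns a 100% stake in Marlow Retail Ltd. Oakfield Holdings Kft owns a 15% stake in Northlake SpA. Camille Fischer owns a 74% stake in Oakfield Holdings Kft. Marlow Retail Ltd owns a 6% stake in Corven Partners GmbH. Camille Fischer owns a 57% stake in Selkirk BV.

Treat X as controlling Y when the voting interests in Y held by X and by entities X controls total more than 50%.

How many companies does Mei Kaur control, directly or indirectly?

Mei holds 100% of Marlow, so Mei controls Marlow.
No other company's threshold is met.
Mei controls 1 company.

1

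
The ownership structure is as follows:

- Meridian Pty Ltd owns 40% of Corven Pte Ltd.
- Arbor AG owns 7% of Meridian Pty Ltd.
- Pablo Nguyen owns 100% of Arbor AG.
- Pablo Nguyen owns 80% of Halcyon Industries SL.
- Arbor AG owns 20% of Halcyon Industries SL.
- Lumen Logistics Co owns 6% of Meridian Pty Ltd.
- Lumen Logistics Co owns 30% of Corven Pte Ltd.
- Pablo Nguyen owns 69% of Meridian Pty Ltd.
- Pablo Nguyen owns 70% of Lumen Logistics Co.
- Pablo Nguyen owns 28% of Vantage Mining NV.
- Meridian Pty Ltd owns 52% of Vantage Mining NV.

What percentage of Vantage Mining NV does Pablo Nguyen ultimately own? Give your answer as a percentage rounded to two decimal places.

Pablo reaches Vantage along 4 paths.
Via Meridian: 69% × 52% = 35.88%.
Via Lumen → Meridian: 70% × 6% × 52% = 2.184%.
Via Arbor → Meridian: 100% × 7% × 52% = 3.64%.
Direct stake: 28% = 28%.
Total: 35.88% + 2.184% + 3.64% + 28% = 69.704%.
Rounded: 69.70%.

69.70%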